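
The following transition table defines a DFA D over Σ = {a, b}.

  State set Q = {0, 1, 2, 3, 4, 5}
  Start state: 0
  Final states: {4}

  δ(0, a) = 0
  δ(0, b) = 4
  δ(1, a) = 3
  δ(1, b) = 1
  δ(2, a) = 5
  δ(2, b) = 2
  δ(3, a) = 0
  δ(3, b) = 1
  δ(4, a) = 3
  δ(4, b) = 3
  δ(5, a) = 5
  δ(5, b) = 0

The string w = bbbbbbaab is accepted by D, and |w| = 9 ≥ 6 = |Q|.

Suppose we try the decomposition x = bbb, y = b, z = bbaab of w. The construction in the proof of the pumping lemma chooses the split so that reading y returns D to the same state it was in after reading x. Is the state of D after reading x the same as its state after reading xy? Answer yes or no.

yes

Run of D on the first 4 characters of w = b b b b:
  step 0: 0  (start)
  step 1: 4  (read b: 0→4)
  step 2: 3  (read b: 4→3)
  step 3: 1  (read b: 3→1)
  step 4: 1  (read b: 1→1)

After x (step 3): 1. After xy (step 4): 1.
They match, so y = b drives D around a cycle from 1 back to itself; pumping y any number of times keeps D in 1 before reading z, and xyⁱz ∈ L(D) for every i ≥ 0.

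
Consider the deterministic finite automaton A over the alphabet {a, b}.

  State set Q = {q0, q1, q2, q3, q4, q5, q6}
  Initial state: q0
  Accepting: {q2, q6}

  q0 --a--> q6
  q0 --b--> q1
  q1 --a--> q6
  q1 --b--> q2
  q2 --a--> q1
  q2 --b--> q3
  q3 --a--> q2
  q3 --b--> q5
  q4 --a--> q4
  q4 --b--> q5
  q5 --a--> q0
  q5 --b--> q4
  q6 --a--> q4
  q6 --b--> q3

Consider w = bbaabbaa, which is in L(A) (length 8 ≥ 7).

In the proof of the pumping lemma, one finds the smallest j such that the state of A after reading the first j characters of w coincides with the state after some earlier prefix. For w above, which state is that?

Run of A on w = b b a a b b a a:
  step 0: q0  (start)
  step 1: q1  (read b: q0→q1)
  step 2: q2  (read b: q1→q2)
  step 3: q1  (read a: q2→q1)   ← first repeat (q1 seen earlier)
  step 4: q6  (read a: q1→q6)
  step 5: q3  (read b: q6→q3)
  step 6: q5  (read b: q3→q5)
  step 7: q0  (read a: q5→q0)
  step 8: q6  (read a: q0→q6)

The earliest repeat is at step j = 3: A is in q1, which it already visited at step i = 1.
With |Q| = 7, pigeonhole forces a state repeat no later than step 7; the substring read between the first and second visits to that state can be pumped.

q1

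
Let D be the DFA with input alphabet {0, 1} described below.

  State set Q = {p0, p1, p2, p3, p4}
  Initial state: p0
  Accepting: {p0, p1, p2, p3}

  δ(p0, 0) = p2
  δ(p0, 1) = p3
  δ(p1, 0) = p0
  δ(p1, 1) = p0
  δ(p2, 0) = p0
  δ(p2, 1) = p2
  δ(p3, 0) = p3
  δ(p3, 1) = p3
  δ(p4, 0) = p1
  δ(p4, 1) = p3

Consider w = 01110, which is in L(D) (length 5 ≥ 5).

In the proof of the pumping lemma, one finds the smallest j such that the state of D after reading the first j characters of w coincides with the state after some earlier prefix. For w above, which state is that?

State sequence: p0 -0-> p2 -1-> p2 -1-> p2 -1-> p2 -0-> p0
First repeat at step 2: p2 was already visited.

The earliest repeat is at step j = 2: D is in p2, which it already visited at step i = 1.
With |Q| = 5, pigeonhole forces a state repeat no later than step 5; the substring read between the first and second visits to that state can be pumped.

p2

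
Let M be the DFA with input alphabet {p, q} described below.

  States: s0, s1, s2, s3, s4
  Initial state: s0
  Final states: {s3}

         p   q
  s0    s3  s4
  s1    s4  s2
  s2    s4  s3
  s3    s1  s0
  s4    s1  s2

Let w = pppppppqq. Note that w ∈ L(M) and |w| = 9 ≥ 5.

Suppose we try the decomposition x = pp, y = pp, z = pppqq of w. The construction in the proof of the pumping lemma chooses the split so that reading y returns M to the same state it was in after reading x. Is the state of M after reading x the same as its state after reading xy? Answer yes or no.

yes

Run of M on the first 4 characters of w = p p p p:
  step 0: s0  (start)
  step 1: s3  (read p: s0→s3)
  step 2: s1  (read p: s3→s1)
  step 3: s4  (read p: s1→s4)
  step 4: s1  (read p: s4→s1)

After x (step 2): s1. After xy (step 4): s1.
They match, so y = pp drives M around a cycle from s1 back to itself; pumping y any number of times keeps M in s1 before reading z, and xyⁱz ∈ L(M) for every i ≥ 0.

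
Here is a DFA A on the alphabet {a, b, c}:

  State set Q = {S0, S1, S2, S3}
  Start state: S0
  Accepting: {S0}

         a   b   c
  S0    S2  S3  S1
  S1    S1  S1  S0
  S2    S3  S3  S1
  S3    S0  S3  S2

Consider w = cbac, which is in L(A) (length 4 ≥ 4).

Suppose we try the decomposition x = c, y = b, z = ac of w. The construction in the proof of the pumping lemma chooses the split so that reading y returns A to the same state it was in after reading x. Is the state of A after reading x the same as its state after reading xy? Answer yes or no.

Run of A on the first 2 characters of w = c b:
  step 0: S0  (start)
  step 1: S1  (read c: S0→S1)
  step 2: S1  (read b: S1→S1)

After x (step 1): S1. After xy (step 2): S1.
They match, so y = b drives A around a cycle from S1 back to itself; pumping y any number of times keeps A in S1 before reading z, and xyⁱz ∈ L(A) for every i ≥ 0.

yes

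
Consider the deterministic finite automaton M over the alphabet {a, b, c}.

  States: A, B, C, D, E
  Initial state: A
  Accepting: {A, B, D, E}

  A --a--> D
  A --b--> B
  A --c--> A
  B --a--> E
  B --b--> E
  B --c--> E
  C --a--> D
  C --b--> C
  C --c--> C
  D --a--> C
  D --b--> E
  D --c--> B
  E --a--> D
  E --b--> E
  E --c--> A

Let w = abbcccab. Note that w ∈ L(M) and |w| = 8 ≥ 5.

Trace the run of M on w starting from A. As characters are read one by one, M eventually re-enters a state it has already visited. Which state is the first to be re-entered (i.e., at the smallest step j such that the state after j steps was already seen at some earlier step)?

State sequence: A -a-> D -b-> E -b-> E -c-> A -c-> A -c-> A -a-> D -b-> E
First repeat at step 3: E was already visited.

The earliest repeat is at step j = 3: M is in E, which it already visited at step i = 2.
The DFA has 5 states, so the proof of the pumping lemma guarantees a repeated state among the first 5+1 visited; the segment between the two visits is the pumpable y.

E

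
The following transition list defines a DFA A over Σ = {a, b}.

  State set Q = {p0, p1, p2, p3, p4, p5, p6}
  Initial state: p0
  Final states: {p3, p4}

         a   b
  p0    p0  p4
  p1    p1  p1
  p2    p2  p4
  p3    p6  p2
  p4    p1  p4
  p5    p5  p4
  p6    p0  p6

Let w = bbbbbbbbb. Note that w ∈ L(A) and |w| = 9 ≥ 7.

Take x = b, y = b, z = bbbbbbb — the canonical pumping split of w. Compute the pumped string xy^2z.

xy^2z = b·b·b·bbbbbbb = bbbbbbbbbb.
Reading y = b takes A from p4 back to p4, so after x·y·y the machine is still in p4, and z then leads to the accepting state p4. Hence bbbbbbbbbb ∈ L(A).

bbbbbbbbbb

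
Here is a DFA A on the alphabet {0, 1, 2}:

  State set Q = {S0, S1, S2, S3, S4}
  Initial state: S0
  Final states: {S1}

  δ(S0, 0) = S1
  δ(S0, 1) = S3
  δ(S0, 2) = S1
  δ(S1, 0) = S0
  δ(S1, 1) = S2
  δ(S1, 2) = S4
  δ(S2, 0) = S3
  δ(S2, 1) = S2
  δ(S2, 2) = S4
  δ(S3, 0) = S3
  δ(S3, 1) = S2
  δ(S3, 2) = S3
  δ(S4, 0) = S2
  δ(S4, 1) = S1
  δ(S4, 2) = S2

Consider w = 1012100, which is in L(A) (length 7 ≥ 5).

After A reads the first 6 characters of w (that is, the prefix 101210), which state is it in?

Run of A on the first 6 characters of w = 1 0 1 2 1 0:
  step 0: S0  (start)
  step 1: S3  (read 1: S0→S3)
  step 2: S3  (read 0: S3→S3)
  step 3: S2  (read 1: S3→S2)
  step 4: S4  (read 2: S2→S4)
  step 5: S1  (read 1: S4→S1)
  step 6: S0  (read 0: S1→S0)

After reading 6 characters, A is in state S0.
(This kind of state-tracing is the core of the pumping-lemma construction: with 5 states, pigeonhole forces a repeat within the first 5 steps.)

S0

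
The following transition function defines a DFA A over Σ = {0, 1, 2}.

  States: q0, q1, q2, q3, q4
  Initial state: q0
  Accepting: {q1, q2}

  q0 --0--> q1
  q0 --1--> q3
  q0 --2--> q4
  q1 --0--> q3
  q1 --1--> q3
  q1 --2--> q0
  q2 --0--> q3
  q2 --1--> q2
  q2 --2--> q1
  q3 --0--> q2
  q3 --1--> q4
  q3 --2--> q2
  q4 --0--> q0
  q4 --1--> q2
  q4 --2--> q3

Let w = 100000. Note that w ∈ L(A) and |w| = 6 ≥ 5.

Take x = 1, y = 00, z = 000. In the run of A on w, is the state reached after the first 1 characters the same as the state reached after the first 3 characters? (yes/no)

yes

State sequence: q0 -1-> q3 -0-> q2 -0-> q3

After x (step 1): q3. After xy (step 3): q3.
They match, so y = 00 drives A around a cycle from q3 back to itself; pumping y any number of times keeps A in q3 before reading z, and xyⁱz ∈ L(A) for every i ≥ 0.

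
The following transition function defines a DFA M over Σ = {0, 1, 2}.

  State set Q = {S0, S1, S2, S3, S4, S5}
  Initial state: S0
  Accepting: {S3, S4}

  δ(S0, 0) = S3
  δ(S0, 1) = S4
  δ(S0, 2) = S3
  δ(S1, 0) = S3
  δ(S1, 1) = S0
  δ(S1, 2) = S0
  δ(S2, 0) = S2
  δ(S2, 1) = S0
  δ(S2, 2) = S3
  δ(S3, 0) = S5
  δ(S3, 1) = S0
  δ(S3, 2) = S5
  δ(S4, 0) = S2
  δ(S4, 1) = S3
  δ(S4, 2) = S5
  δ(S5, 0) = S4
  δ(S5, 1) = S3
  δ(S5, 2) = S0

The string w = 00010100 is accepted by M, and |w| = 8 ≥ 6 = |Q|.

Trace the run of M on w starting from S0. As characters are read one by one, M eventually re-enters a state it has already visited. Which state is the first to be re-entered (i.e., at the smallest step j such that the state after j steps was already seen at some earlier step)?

State sequence: S0 -0-> S3 -0-> S5 -0-> S4 -1-> S3 -0-> S5 -1-> S3 -0-> S5 -0-> S4
First repeat at step 4: S3 was already visited.

The earliest repeat is at step j = 4: M is in S3, which it already visited at step i = 1.
Since M has 6 states, any run of length ≥ 6 visits 6+1 states, so by pigeonhole some state repeats within the first 6 steps — that repeat gives the pumpable loop.

S3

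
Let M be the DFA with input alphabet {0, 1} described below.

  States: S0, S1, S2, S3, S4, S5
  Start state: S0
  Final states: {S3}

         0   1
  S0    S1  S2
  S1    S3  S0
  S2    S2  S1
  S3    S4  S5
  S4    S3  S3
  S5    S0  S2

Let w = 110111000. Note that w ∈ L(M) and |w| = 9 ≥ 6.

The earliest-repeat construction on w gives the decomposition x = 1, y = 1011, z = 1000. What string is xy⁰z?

11000

xy⁰z = xz = 1·1000 = 11000.
Reading y = 1011 takes M from S2 back to S2, so after x the machine is still in S2, and z then leads to the accepting state S3. Hence 11000 ∈ L(M).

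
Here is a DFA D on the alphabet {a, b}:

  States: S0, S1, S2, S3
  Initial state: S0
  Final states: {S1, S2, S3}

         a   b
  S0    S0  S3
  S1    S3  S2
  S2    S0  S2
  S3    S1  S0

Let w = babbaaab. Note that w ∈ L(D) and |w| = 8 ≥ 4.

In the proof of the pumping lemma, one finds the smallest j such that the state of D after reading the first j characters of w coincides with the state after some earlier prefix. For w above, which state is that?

S2

State sequence: S0 -b-> S3 -a-> S1 -b-> S2 -b-> S2 -a-> S0 -a-> S0 -a-> S0 -b-> S3
First repeat at step 4: S2 was already visited.

The earliest repeat is at step j = 4: D is in S2, which it already visited at step i = 3.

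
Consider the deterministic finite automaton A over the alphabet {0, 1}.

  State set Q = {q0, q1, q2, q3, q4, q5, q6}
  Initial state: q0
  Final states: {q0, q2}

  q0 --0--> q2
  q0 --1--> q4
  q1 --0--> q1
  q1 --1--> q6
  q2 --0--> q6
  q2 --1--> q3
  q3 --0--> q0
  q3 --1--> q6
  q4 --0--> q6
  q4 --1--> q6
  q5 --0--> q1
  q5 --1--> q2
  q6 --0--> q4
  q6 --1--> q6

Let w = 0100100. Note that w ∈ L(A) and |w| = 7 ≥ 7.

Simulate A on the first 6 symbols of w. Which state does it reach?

q0

Run of A on the first 6 characters of w = 0 1 0 0 1 0:
  step 0: q0  (start)
  step 1: q2  (read 0: q0→q2)
  step 2: q3  (read 1: q2→q3)
  step 3: q0  (read 0: q3→q0)
  step 4: q2  (read 0: q0→q2)
  step 5: q3  (read 1: q2→q3)
  step 6: q0  (read 0: q3→q0)

After reading 6 characters, A is in state q0.
(This kind of state-tracing is the core of the pumping-lemma construction: with 7 states, pigeonhole forces a repeat within the first 7 steps.)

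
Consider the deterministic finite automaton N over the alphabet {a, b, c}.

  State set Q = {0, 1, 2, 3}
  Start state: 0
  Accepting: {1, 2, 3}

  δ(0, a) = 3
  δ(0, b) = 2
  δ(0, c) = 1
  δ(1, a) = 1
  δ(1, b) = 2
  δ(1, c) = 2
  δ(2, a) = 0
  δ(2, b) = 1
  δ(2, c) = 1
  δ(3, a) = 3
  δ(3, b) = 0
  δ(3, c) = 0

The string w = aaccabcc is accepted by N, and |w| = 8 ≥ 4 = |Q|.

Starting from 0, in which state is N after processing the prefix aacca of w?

Run of N on the first 5 characters of w = a a c c a:
  step 0: 0  (start)
  step 1: 3  (read a: 0→3)
  step 2: 3  (read a: 3→3)
  step 3: 0  (read c: 3→0)
  step 4: 1  (read c: 0→1)
  step 5: 1  (read a: 1→1)

After reading 5 characters, N is in state 1.
(This kind of state-tracing is the core of the pumping-lemma construction: with 4 states, pigeonhole forces a repeat within the first 4 steps.)

1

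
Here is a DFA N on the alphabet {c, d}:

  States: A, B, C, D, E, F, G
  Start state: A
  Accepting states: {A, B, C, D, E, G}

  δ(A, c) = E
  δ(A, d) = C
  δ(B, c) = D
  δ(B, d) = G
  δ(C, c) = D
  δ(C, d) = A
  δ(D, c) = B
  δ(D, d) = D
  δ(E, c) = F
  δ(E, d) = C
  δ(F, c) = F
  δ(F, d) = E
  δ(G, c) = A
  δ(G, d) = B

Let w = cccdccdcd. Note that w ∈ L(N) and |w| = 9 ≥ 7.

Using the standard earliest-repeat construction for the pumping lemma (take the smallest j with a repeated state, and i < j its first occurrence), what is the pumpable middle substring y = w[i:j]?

State sequence: A -c-> E -c-> F -c-> F -d-> E -c-> F -c-> F -d-> E -c-> F -d-> E
First repeat at step 3: F was already visited.

So i = 2, j = 3, giving x = w[0:2] = cc, y = w[2:3] = c, z = w[3:9] = dccdcd.
Check: |xy| = 3 ≤ 7 and |y| = 1 ≥ 1. Reading y takes N from F back to F, so every xyⁱz is accepted.
Since N has 7 states, any run of length ≥ 7 visits 7+1 states, so by pigeonhole some state repeats within the first 7 steps — that repeat gives the pumpable loop.

c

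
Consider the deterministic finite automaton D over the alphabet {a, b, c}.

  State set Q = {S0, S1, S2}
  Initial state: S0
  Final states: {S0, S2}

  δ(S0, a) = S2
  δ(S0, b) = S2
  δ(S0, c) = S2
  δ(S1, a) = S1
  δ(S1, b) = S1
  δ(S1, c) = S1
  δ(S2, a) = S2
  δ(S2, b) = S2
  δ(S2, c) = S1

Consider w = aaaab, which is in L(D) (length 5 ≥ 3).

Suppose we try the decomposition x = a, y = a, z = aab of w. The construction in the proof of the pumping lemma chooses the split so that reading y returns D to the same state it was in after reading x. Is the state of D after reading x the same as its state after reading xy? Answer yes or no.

yes

Run of D on the first 2 characters of w = a a:
  step 0: S0  (start)
  step 1: S2  (read a: S0→S2)
  step 2: S2  (read a: S2→S2)

After x (step 1): S2. After xy (step 2): S2.
They match, so y = a drives D around a cycle from S2 back to itself; pumping y any number of times keeps D in S2 before reading z, and xyⁱz ∈ L(D) for every i ≥ 0.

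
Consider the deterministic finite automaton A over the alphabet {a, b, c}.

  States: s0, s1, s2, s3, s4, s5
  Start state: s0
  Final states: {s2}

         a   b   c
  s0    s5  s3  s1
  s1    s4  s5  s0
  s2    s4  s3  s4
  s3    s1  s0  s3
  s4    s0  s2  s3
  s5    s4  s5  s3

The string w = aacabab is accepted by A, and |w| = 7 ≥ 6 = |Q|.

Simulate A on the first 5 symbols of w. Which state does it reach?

State sequence: s0 -a-> s5 -a-> s4 -c-> s3 -a-> s1 -b-> s5

After reading 5 characters, A is in state s5.
(This kind of state-tracing is the core of the pumping-lemma construction: with 6 states, pigeonhole forces a repeat within the first 6 steps.)

s5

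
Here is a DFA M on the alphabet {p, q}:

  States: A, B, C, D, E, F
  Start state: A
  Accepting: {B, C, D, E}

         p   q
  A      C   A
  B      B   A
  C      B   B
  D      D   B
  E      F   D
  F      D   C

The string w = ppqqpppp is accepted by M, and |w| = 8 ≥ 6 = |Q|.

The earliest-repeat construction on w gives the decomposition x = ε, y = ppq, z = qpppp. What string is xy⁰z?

xy⁰z = xz = ε·qpppp = qpppp.
Reading y = ppq takes M from A back to A, so after x the machine is still in A, and z then leads to the accepting state B. Hence qpppp ∈ L(M).

qpppp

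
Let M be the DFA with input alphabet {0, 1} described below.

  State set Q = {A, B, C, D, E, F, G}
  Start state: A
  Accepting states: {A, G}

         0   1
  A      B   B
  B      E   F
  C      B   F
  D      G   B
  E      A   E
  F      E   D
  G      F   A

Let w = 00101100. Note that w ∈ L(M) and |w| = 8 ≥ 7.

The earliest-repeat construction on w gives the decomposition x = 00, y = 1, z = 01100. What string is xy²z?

xy^2z = 00·1·1·01100 = 001101100.
Reading y = 1 takes M from E back to E, so after x·y·y the machine is still in E, and z then leads to the accepting state A. Hence 001101100 ∈ L(M).

001101100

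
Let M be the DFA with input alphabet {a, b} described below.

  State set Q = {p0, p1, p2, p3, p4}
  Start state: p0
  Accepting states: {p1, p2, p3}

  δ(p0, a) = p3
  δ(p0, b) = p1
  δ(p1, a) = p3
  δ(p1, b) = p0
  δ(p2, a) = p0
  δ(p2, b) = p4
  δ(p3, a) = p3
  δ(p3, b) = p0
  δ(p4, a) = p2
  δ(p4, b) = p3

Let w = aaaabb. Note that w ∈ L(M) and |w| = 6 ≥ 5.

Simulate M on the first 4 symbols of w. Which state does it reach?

State sequence: p0 -a-> p3 -a-> p3 -a-> p3 -a-> p3

After reading 4 characters, M is in state p3.
(This kind of state-tracing is the core of the pumping-lemma construction: with 5 states, pigeonhole forces a repeat within the first 5 steps.)

p3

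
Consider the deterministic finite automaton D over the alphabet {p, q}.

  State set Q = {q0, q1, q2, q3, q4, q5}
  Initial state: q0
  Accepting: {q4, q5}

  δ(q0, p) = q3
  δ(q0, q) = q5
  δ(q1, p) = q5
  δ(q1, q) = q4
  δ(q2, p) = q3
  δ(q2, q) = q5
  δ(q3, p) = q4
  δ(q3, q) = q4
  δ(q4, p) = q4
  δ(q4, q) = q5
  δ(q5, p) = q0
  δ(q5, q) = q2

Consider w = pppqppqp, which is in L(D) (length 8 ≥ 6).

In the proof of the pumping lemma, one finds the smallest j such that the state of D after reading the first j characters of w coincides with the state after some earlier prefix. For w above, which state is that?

State sequence: q0 -p-> q3 -p-> q4 -p-> q4 -q-> q5 -p-> q0 -p-> q3 -q-> q4 -p-> q4
First repeat at step 3: q4 was already visited.

The earliest repeat is at step j = 3: D is in q4, which it already visited at step i = 2.

q4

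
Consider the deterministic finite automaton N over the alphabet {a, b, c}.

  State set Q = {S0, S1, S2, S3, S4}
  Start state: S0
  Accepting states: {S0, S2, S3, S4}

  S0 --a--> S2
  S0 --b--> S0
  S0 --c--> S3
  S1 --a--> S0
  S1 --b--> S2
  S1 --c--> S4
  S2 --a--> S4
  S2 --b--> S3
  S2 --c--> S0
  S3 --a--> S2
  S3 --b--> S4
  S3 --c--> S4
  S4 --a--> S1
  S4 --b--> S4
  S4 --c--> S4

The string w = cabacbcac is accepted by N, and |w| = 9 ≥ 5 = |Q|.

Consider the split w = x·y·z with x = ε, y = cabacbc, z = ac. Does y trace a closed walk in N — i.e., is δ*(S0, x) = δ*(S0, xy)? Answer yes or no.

no

Run of N on the first 7 characters of w = c a b a c b c:
  step 0: S0  (start)
  step 1: S3  (read c: S0→S3)
  step 2: S2  (read a: S3→S2)
  step 3: S3  (read b: S2→S3)
  step 4: S2  (read a: S3→S2)
  step 5: S0  (read c: S2→S0)
  step 6: S0  (read b: S0→S0)
  step 7: S3  (read c: S0→S3)

After x (step 0): S0. After xy (step 7): S3.
They differ (S0 ≠ S3), so y is not a cycle from the state after x; this split is not the one the pumping-lemma construction produces, and pumping y need not keep the string in L(N).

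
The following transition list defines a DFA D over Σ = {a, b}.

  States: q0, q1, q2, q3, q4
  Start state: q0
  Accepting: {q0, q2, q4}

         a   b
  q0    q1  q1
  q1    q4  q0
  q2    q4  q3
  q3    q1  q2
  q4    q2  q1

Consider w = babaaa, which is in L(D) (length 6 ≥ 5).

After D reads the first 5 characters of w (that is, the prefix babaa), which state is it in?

q2

State sequence: q0 -b-> q1 -a-> q4 -b-> q1 -a-> q4 -a-> q2

After reading 5 characters, D is in state q2.
(This kind of state-tracing is the core of the pumping-lemma construction: with 5 states, pigeonhole forces a repeat within the first 5 steps.)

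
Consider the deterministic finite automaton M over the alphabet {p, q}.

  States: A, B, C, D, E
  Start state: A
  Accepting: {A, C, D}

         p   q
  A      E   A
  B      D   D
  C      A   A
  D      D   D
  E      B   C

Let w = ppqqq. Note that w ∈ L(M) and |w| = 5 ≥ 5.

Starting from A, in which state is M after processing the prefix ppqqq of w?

D

State sequence: A -p-> E -p-> B -q-> D -q-> D -q-> D

After reading 5 characters, M is in state D.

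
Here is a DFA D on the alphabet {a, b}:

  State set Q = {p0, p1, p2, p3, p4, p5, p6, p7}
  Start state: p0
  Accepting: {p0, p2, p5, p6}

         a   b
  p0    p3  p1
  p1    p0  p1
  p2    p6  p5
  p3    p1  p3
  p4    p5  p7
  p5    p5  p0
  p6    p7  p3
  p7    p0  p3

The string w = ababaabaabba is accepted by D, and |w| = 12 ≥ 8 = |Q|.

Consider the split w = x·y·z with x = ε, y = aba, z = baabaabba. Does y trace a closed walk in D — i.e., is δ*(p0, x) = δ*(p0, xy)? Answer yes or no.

State sequence: p0 -a-> p3 -b-> p3 -a-> p1

After x (step 0): p0. After xy (step 3): p1.
They differ (p0 ≠ p1), so y is not a cycle from the state after x; this split is not the one the pumping-lemma construction produces, and pumping y need not keep the string in L(D).

no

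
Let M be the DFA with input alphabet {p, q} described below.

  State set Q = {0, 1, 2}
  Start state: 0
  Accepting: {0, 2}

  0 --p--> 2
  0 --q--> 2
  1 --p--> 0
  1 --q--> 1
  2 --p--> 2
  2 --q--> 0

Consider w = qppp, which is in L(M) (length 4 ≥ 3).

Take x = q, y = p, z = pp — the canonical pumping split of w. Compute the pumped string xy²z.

xy^2z = q·p·p·pp = qpppp.
Reading y = p takes M from 2 back to 2, so after x·y·y the machine is still in 2, and z then leads to the accepting state 2. Hence qpppp ∈ L(M).

qpppp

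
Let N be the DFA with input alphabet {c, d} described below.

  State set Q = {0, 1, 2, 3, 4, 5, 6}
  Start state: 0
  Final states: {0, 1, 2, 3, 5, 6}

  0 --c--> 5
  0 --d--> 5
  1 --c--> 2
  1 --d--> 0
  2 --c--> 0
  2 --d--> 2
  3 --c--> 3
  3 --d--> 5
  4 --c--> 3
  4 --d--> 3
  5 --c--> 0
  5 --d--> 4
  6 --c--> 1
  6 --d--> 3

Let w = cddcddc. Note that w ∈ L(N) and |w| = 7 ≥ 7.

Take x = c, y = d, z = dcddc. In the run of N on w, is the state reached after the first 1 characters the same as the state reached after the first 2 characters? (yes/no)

no

State sequence: 0 -c-> 5 -d-> 4

After x (step 1): 5. After xy (step 2): 4.
They differ (5 ≠ 4), so y is not a cycle from the state after x; this split is not the one the pumping-lemma construction produces, and pumping y need not keep the string in L(N).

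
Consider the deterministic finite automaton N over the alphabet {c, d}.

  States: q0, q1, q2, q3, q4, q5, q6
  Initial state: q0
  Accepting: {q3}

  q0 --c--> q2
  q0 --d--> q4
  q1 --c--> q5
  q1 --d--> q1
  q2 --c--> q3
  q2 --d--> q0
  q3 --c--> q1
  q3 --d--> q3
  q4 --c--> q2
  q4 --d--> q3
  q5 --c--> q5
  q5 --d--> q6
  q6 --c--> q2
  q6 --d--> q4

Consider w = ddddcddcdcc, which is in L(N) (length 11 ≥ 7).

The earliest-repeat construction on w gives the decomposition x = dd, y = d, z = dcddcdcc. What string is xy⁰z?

dddcddcdcc

xy⁰z = xz = dd·dcddcdcc = dddcddcdcc.
Reading y = d takes N from q3 back to q3, so after x the machine is still in q3, and z then leads to the accepting state q3. Hence dddcddcdcc ∈ L(N).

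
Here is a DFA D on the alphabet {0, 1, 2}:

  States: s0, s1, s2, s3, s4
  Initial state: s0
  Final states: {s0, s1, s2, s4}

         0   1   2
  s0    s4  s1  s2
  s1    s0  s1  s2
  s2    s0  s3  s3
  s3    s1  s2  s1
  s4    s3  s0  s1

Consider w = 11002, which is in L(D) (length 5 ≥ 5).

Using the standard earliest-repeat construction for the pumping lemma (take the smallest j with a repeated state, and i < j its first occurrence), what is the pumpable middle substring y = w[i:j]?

State sequence: s0 -1-> s1 -1-> s1 -0-> s0 -0-> s4 -2-> s1
First repeat at step 2: s1 was already visited.

So i = 1, j = 2, giving x = w[0:1] = 1, y = w[1:2] = 1, z = w[2:5] = 002.
Check: |xy| = 2 ≤ 5 and |y| = 1 ≥ 1. Reading y takes D from s1 back to s1, so every xyⁱz is accepted.
Since D has 5 states, any run of length ≥ 5 visits 5+1 states, so by pigeonhole some state repeats within the first 5 steps — that repeat gives the pumpable loop.

1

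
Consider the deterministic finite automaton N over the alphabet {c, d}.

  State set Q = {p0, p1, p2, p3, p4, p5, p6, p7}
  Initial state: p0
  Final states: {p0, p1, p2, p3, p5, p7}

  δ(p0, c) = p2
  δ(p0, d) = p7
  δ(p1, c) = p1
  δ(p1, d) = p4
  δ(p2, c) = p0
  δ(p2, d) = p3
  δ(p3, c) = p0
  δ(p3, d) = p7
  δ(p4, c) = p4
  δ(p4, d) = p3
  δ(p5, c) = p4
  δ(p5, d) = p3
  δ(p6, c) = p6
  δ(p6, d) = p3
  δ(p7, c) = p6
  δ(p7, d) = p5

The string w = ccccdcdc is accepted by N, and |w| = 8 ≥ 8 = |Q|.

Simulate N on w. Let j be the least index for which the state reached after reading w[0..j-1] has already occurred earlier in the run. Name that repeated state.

p0

Run of N on w = c c c c d c d c:
  step 0: p0  (start)
  step 1: p2  (read c: p0→p2)
  step 2: p0  (read c: p2→p0)   ← first repeat (p0 seen earlier)
  step 3: p2  (read c: p0→p2)
  step 4: p0  (read c: p2→p0)
  step 5: p7  (read d: p0→p7)
  step 6: p6  (read c: p7→p6)
  step 7: p3  (read d: p6→p3)
  step 8: p0  (read c: p3→p0)

The earliest repeat is at step j = 2: N is in p0, which it already visited at step i = 0.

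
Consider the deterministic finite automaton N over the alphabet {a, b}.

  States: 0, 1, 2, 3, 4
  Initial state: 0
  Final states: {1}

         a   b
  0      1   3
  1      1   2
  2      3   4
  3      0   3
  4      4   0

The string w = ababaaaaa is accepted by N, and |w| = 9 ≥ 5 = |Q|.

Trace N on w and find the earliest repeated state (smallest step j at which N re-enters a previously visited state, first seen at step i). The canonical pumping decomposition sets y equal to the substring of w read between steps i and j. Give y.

State sequence: 0 -a-> 1 -b-> 2 -a-> 3 -b-> 3 -a-> 0 -a-> 1 -a-> 1 -a-> 1 -a-> 1
First repeat at step 4: 3 was already visited.

So i = 3, j = 4, giving x = w[0:3] = aba, y = w[3:4] = b, z = w[4:9] = aaaaa.
Check: |xy| = 4 ≤ 5 and |y| = 1 ≥ 1. Reading y takes N from 3 back to 3, so every xyⁱz is accepted.

b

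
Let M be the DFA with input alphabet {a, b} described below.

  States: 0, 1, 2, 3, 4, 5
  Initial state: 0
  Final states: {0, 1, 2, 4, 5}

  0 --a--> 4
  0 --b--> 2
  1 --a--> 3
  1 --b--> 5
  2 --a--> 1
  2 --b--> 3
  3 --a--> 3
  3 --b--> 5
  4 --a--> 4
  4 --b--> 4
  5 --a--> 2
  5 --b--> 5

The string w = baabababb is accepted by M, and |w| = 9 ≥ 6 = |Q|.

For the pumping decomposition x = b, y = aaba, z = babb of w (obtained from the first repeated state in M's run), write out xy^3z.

baabaaabaaabababb

xy^3z = b·aaba·aaba·aaba·babb = baabaaabaaabababb.
Reading y = aaba takes M from 2 back to 2, so after x·y·y·y the machine is still in 2, and z then leads to the accepting state 5. Hence baabaaabaaabababb ∈ L(M).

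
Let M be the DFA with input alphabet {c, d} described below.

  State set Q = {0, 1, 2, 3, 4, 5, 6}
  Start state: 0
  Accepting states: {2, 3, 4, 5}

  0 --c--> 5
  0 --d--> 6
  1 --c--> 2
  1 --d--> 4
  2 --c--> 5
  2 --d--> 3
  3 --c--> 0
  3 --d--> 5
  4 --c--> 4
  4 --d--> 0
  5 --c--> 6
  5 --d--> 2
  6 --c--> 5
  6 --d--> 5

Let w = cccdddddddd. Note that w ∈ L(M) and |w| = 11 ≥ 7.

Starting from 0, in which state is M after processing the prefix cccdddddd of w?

5

State sequence: 0 -c-> 5 -c-> 6 -c-> 5 -d-> 2 -d-> 3 -d-> 5 -d-> 2 -d-> 3 -d-> 5

After reading 9 characters, M is in state 5.
(This kind of state-tracing is the core of the pumping-lemma construction: with 7 states, pigeonhole forces a repeat within the first 7 steps.)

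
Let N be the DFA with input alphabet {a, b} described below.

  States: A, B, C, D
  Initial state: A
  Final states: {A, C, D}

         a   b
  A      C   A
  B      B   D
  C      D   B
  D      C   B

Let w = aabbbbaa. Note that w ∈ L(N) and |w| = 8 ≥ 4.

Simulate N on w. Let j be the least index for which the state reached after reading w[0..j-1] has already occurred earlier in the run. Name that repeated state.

State sequence: A -a-> C -a-> D -b-> B -b-> D -b-> B -b-> D -a-> C -a-> D
First repeat at step 4: D was already visited.

The earliest repeat is at step j = 4: N is in D, which it already visited at step i = 2.
Since N has 4 states, any run of length ≥ 4 visits 4+1 states, so by pigeonhole some state repeats within the first 4 steps — that repeat gives the pumpable loop.

D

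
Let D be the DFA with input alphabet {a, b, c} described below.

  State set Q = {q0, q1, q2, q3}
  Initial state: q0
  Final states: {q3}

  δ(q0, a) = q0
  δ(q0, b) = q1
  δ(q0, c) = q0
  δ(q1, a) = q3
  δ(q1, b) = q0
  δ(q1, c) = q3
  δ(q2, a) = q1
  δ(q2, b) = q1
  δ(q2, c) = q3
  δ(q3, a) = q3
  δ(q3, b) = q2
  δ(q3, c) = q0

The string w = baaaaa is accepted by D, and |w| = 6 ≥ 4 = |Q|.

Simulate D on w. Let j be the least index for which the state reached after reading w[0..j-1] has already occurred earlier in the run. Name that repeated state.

Run of D on w = b a a a a a:
  step 0: q0  (start)
  step 1: q1  (read b: q0→q1)
  step 2: q3  (read a: q1→q3)
  step 3: q3  (read a: q3→q3)   ← first repeat (q3 seen earlier)
  step 4: q3  (read a: q3→q3)
  step 5: q3  (read a: q3→q3)
  step 6: q3  (read a: q3→q3)

The earliest repeat is at step j = 3: D is in q3, which it already visited at step i = 2.
Since D has 4 states, any run of length ≥ 4 visits 4+1 states, so by pigeonhole some state repeats within the first 4 steps — that repeat gives the pumpable loop.

q3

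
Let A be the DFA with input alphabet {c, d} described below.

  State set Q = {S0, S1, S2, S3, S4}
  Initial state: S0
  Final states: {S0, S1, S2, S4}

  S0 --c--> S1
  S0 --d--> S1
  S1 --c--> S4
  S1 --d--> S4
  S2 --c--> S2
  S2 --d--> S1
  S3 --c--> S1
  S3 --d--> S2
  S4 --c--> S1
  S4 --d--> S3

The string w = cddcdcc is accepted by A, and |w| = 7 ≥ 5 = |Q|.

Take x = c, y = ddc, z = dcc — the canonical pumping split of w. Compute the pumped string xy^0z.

xy⁰z = xz = c·dcc = cdcc.
Reading y = ddc takes A from S1 back to S1, so after x the machine is still in S1, and z then leads to the accepting state S4. Hence cdcc ∈ L(A).

cdcc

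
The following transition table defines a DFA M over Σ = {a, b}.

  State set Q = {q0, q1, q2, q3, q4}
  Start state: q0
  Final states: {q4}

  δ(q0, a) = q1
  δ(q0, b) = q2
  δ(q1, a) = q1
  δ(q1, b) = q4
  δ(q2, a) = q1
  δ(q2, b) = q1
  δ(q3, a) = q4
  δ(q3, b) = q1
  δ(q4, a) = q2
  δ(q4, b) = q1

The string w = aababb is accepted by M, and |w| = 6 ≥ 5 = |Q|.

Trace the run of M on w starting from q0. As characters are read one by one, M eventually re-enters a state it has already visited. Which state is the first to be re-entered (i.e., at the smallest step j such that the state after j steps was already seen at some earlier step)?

State sequence: q0 -a-> q1 -a-> q1 -b-> q4 -a-> q2 -b-> q1 -b-> q4
First repeat at step 2: q1 was already visited.

The earliest repeat is at step j = 2: M is in q1, which it already visited at step i = 1.

q1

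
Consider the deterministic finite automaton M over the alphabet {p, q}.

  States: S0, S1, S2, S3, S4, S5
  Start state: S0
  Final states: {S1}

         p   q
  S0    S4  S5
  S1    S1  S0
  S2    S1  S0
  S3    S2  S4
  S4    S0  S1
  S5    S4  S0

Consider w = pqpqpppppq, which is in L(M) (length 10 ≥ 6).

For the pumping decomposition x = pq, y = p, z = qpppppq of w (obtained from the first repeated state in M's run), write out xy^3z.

pqpppqpppppq

xy^3z = pq·p·p·p·qpppppq = pqpppqpppppq.
Reading y = p takes M from S1 back to S1, so after x·y·y·y the machine is still in S1, and z then leads to the accepting state S1. Hence pqpppqpppppq ∈ L(M).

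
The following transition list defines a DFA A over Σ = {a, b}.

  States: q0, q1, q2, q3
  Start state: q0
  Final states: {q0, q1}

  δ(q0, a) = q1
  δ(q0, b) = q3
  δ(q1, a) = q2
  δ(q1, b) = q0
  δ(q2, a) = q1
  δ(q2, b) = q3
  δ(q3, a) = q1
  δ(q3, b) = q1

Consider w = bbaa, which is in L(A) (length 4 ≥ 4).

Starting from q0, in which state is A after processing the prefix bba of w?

State sequence: q0 -b-> q3 -b-> q1 -a-> q2

After reading 3 characters, A is in state q2.

q2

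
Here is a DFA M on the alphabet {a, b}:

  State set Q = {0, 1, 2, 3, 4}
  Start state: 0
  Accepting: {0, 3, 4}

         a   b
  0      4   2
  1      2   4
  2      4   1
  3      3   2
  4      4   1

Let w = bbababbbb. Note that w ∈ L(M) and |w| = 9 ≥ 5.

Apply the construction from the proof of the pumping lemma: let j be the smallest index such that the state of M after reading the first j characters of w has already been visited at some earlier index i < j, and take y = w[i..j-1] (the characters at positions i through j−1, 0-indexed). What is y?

State sequence: 0 -b-> 2 -b-> 1 -a-> 2 -b-> 1 -a-> 2 -b-> 1 -b-> 4 -b-> 1 -b-> 4
First repeat at step 3: 2 was already visited.

So i = 1, j = 3, giving x = w[0:1] = b, y = w[1:3] = ba, z = w[3:9] = babbbb.
Check: |xy| = 3 ≤ 5 and |y| = 2 ≥ 1. Reading y takes M from 2 back to 2, so every xyⁱz is accepted.

ba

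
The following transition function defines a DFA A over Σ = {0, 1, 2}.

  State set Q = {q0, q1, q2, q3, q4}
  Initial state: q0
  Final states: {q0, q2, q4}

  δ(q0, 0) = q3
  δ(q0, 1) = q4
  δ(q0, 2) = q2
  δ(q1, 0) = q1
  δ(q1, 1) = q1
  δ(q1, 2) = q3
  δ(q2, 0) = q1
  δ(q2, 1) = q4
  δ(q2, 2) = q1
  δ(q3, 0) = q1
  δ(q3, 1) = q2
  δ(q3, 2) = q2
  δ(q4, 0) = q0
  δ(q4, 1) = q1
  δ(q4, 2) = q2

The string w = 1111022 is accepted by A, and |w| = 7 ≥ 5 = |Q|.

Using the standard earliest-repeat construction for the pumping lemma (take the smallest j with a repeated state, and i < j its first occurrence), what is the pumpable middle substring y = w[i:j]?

Run of A on w = 1 1 1 1 0 2 2:
  step 0: q0  (start)
  step 1: q4  (read 1: q0→q4)
  step 2: q1  (read 1: q4→q1)
  step 3: q1  (read 1: q1→q1)   ← first repeat (q1 seen earlier)
  step 4: q1  (read 1: q1→q1)
  step 5: q1  (read 0: q1→q1)
  step 6: q3  (read 2: q1→q3)
  step 7: q2  (read 2: q3→q2)

So i = 2, j = 3, giving x = w[0:2] = 11, y = w[2:3] = 1, z = w[3:7] = 1022.
Check: |xy| = 3 ≤ 5 and |y| = 1 ≥ 1. Reading y takes A from q1 back to q1, so every xyⁱz is accepted.

1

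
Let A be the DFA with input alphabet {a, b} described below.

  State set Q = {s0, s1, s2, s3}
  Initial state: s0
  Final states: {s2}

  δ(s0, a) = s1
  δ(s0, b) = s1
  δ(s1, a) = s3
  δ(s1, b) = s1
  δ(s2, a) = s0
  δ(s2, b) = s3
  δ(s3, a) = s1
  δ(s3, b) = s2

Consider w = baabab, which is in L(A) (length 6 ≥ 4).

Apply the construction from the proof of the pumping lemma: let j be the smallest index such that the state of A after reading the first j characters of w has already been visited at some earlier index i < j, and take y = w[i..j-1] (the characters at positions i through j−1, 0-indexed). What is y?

State sequence: s0 -b-> s1 -a-> s3 -a-> s1 -b-> s1 -a-> s3 -b-> s2
First repeat at step 3: s1 was already visited.

So i = 1, j = 3, giving x = w[0:1] = b, y = w[1:3] = aa, z = w[3:6] = bab.
Check: |xy| = 3 ≤ 4 and |y| = 2 ≥ 1. Reading y takes A from s1 back to s1, so every xyⁱz is accepted.
Since A has 4 states, any run of length ≥ 4 visits 4+1 states, so by pigeonhole some state repeats within the first 4 steps — that repeat gives the pumpable loop.

aa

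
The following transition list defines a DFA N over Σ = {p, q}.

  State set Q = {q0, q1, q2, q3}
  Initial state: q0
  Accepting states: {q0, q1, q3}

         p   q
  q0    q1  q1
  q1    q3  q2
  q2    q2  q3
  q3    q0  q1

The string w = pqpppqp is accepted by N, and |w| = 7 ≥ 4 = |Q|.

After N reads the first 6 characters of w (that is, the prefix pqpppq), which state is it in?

Run of N on the first 6 characters of w = p q p p p q:
  step 0: q0  (start)
  step 1: q1  (read p: q0→q1)
  step 2: q2  (read q: q1→q2)
  step 3: q2  (read p: q2→q2)
  step 4: q2  (read p: q2→q2)
  step 5: q2  (read p: q2→q2)
  step 6: q3  (read q: q2→q3)

After reading 6 characters, N is in state q3.
(This kind of state-tracing is the core of the pumping-lemma construction: with 4 states, pigeonhole forces a repeat within the first 4 steps.)

q3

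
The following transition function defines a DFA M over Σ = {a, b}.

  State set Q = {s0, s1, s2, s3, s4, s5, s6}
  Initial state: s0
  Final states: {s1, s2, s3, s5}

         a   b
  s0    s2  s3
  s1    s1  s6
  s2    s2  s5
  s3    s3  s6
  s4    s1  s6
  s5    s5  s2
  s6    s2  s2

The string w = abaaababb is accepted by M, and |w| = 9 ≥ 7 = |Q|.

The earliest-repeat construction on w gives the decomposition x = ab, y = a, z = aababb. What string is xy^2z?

abaaaababb

xy^2z = ab·a·a·aababb = abaaaababb.
Reading y = a takes M from s5 back to s5, so after x·y·y the machine is still in s5, and z then leads to the accepting state s2. Hence abaaaababb ∈ L(M).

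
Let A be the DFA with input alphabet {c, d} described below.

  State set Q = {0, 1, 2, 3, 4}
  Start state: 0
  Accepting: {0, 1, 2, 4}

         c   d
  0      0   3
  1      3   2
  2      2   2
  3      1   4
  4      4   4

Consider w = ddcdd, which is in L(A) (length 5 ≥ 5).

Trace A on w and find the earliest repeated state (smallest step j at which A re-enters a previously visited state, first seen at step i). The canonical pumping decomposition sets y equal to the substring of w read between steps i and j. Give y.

State sequence: 0 -d-> 3 -d-> 4 -c-> 4 -d-> 4 -d-> 4
First repeat at step 3: 4 was already visited.

So i = 2, j = 3, giving x = w[0:2] = dd, y = w[2:3] = c, z = w[3:5] = dd.
Check: |xy| = 3 ≤ 5 and |y| = 1 ≥ 1. Reading y takes A from 4 back to 4, so every xyⁱz is accepted.
The DFA has 5 states, so the proof of the pumping lemma guarantees a repeated state among the first 5+1 visited; the segment between the two visits is the pumpable y.

c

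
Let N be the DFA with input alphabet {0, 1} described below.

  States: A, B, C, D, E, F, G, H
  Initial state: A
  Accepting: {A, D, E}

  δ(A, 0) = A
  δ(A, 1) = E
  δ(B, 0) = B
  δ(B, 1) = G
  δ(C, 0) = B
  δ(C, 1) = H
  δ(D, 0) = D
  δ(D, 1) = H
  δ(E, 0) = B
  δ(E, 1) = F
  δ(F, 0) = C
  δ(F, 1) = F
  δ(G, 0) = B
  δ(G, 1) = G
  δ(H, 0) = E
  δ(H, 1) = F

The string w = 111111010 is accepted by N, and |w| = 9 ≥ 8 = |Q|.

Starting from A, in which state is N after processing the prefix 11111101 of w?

State sequence: A -1-> E -1-> F -1-> F -1-> F -1-> F -1-> F -0-> C -1-> H

After reading 8 characters, N is in state H.

H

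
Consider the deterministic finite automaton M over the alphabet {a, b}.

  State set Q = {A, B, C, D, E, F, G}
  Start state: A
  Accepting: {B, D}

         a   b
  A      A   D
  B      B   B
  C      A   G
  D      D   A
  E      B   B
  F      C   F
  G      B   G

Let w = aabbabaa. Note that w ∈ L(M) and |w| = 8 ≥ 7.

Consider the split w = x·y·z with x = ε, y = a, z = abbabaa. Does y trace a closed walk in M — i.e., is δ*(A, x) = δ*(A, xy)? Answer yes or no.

yes

Run of M on the first 1 characters of w = a:
  step 0: A  (start)
  step 1: A  (read a: A→A)

After x (step 0): A. After xy (step 1): A.
They match, so y = a drives M around a cycle from A back to itself; pumping y any number of times keeps M in A before reading z, and xyⁱz ∈ L(M) for every i ≥ 0.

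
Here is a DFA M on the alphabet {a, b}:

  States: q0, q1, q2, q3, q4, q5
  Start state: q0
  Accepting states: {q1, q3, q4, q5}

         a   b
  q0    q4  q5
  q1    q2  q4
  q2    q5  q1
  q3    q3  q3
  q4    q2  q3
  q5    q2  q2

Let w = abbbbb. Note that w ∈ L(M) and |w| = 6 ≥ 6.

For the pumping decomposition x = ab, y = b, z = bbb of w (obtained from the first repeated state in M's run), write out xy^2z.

abbbbbb

xy^2z = ab·b·b·bbb = abbbbbb.
Reading y = b takes M from q3 back to q3, so after x·y·y the machine is still in q3, and z then leads to the accepting state q3. Hence abbbbbb ∈ L(M).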